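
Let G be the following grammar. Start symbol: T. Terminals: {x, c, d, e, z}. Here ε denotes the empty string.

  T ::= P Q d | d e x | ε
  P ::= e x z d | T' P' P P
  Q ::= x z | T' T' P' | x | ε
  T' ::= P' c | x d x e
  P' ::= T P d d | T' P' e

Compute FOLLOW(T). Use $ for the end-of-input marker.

{$, d, e, x}

FIRST(T): from T::=P Q d we get {d, e, x}; from T::=d e x we get {d}; from T::=ε we get {ε}. So FIRST(T) = {ε, d, e, x}.
FIRST(P): from P::=e x z d we get {e}; from P::=T' P' P P we get {d, e, x}. So FIRST(P) = {d, e, x}.
FIRST(Q): from Q::=x z we get {x}; from Q::=T' T' P' we get {d, e, x}; from Q::=x we get {x}; from Q::=ε we get {ε}. So FIRST(Q) = {ε, d, e, x}.
FIRST(T'): from T'::=P' c we get {d, e, x}; from T'::=x d x e we get {x}. So FIRST(T') = {d, e, x}.
FIRST(P'): from P'::=T P d d we get {d, e, x}; from P'::=T' P' e we get {d, e, x}. So FIRST(P') = {d, e, x}.
FOLLOW(T) includes $ since T is the start symbol.
FOLLOW(T): in P'::=T P d d, T is followed by P d d with FIRST {d, e, x}. Thus FOLLOW(T) = {$, d, e, x}.
FOLLOW(P): in T::=P Q d, P is followed by Q d with FIRST {d, e, x}; in P::=T' P' P P (occurrence 1), P is followed by P with FIRST {d, e, x}; in P::=T' P' P P (occurrence 2), the suffix after P is empty (adds nothing new); in P'::=T P d d, P is followed by d d with FIRST {d}. Thus FOLLOW(P) = {d, e, x}.
FOLLOW(Q): in T::=P Q d, Q is followed by d with FIRST {d}. Thus FOLLOW(Q) = {d}.
FOLLOW(T'): in P::=T' P' P P, T' is followed by P' P P with FIRST {d, e, x}; in Q::=T' T' P' (occurrence 1), T' is followed by T' P' with FIRST {d, e, x}; in Q::=T' T' P' (occurrence 2), T' is followed by P' with FIRST {d, e, x}; in P'::=T' P' e, T' is followed by P' e with FIRST {d, e, x}. Thus FOLLOW(T') = {d, e, x}.
FOLLOW(P'): in P::=T' P' P P, P' is followed by P P with FIRST {d, e, x}; in Q::=T' T' P', the suffix after P' is empty, so FOLLOW(P') ⊇ FOLLOW(Q) = {d}; in T'::=P' c, P' is followed by c with FIRST {c}; in P'::=T' P' e, P' is followed by e with FIRST {e}. Thus FOLLOW(P') = {c, d, e, x}.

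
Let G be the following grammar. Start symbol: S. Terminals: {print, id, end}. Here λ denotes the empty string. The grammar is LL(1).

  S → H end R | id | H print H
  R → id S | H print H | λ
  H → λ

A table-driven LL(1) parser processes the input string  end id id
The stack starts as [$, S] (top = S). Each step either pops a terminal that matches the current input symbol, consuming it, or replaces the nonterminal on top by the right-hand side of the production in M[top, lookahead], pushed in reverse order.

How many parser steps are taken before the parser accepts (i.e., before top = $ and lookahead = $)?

     Stack      Input        Action
  1  $ S        end id id $  expand S → H end R
  2  $ R end H  end id id $  expand H → λ
  3  $ R end    end id id $  match end
  4  $ R        id id $      expand R → id S
  5  $ S id     id id $      match id
  6  $ S        id $         expand S → id
  7  $ id       id $         match id
Accept reached after 7 steps.

7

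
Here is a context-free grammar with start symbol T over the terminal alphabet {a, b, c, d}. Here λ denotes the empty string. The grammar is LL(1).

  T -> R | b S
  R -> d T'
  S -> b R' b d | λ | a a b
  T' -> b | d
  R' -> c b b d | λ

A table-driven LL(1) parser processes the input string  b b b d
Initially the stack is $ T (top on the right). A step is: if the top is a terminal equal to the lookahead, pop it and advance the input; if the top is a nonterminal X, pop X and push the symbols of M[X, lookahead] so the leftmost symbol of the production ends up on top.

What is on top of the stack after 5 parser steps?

b

step 1: stack=$ T  input=b b b d $  — expand T -> b S
step 2: stack=$ S b  input=b b b d $  — match b
step 3: stack=$ S  input=b b d $  — expand S -> b R' b d
step 4: stack=$ d b R' b  input=b b d $  — match b
step 5: stack=$ d b R'  input=b d $  — expand R' -> λ
Stack after step 5: $ d b (top = b).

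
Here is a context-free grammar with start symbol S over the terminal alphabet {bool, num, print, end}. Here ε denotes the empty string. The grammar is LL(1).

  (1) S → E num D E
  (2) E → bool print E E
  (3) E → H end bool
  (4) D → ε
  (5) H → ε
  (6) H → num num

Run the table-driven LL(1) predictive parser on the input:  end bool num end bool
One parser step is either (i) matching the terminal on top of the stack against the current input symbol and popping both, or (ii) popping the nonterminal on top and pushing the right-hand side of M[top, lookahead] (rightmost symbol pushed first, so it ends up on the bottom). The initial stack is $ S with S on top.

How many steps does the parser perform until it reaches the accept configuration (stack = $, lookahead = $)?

      Stack                 Input                    Action
   1  $ S                   end bool num end bool $  expand S → E num D E
   2  $ E D num E           end bool num end bool $  expand E → H end bool
   3  $ E D num bool end H  end bool num end bool $  expand H → ε
   4  $ E D num bool end    end bool num end bool $  match end
   5  $ E D num bool        bool num end bool $      match bool
   6  $ E D num             num end bool $           match num
   7  $ E D                 end bool $               expand D → ε
   8  $ E                   end bool $               expand E → H end bool
   9  $ bool end H          end bool $               expand H → ε
  10  $ bool end            end bool $               match end
  11  $ bool                bool $                   match bool
Accept reached after 11 steps.

11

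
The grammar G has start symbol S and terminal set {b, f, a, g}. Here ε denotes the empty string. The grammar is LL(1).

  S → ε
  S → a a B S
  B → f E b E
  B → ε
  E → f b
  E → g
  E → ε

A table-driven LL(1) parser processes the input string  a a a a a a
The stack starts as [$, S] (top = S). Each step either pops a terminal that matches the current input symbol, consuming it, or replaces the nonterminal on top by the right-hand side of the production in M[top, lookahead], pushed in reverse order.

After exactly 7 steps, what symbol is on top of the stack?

     Stack      Input          Action
  1  $ S        a a a a a a $  expand S → a a B S
  2  $ S B a a  a a a a a a $  match a
  3  $ S B a    a a a a a $    match a
  4  $ S B      a a a a $      expand B → ε
  5  $ S        a a a a $      expand S → a a B S
  6  $ S B a a  a a a a $      match a
  7  $ S B a    a a a $        match a
Stack after step 7: $ S B (top = B).

B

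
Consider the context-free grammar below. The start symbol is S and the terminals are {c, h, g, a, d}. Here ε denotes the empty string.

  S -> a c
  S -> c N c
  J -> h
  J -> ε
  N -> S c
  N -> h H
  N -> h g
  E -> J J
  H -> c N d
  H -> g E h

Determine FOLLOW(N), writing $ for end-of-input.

{c, d}

FIRST(S) = {a, c}
FIRST(J) = {ε, h}
FIRST(H) = {c, g}
FIRST(N) = {a, c, h}  (via S c)
FIRST(E) = {ε, h}  (via J J)
FOLLOW(S) includes $ since S is the start symbol.
FOLLOW(S): in N->S c, S is followed by c with FIRST {c}. Thus FOLLOW(S) = {$, c}.
FOLLOW(N): in S->c N c, N is followed by c with FIRST {c}; in H->c N d, N is followed by d with FIRST {d}. Thus FOLLOW(N) = {c, d}.
FOLLOW(E): in H->g E h, E is followed by h with FIRST {h}. Thus FOLLOW(E) = {h}.
FOLLOW(J): in E->J J (occurrence 1), J is followed by J with FIRST {ε, h}; in E->J J (occurrence 1), the suffix after J is nullable, so FOLLOW(J) ⊇ FOLLOW(E) = {h}; in E->J J (occurrence 2), the suffix after J is empty, so FOLLOW(J) ⊇ FOLLOW(E) = {h}. Thus FOLLOW(J) = {h}.
FOLLOW(H): in N->h H, the suffix after H is empty, so FOLLOW(H) ⊇ FOLLOW(N) = {c, d}. Thus FOLLOW(H) = {c, d}.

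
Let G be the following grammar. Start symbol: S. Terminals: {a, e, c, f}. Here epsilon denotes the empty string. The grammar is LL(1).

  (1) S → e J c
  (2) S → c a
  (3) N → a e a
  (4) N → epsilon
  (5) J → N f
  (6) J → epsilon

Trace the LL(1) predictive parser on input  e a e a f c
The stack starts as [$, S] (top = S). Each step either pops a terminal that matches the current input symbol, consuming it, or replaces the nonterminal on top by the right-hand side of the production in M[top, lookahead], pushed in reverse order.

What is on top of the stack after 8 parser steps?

c

step 1: stack=$ S  input=e a e a f c $  — expand S → e J c
step 2: stack=$ c J e  input=e a e a f c $  — match e
step 3: stack=$ c J  input=a e a f c $  — expand J → N f
step 4: stack=$ c f N  input=a e a f c $  — expand N → a e a
step 5: stack=$ c f a e a  input=a e a f c $  — match a
step 6: stack=$ c f a e  input=e a f c $  — match e
step 7: stack=$ c f a  input=a f c $  — match a
step 8: stack=$ c f  input=f c $  — match f
Stack after step 8: $ c (top = c).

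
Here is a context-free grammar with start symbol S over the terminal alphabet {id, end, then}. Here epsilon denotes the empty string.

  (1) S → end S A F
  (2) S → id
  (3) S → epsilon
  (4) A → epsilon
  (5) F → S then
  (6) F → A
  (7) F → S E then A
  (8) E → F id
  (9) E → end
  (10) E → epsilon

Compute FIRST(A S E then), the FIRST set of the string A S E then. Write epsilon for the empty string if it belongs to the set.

{end, id, then}

FIRST(S): from S→end S A F we get {end}; from S→id we get {id}; from S→epsilon we get {epsilon}. So FIRST(S) = {epsilon, end, id}.
FIRST(A): from A→epsilon we get {epsilon}. So FIRST(A) = {epsilon}.
FIRST(F): from F→S then we get {end, id, then}; from F→A we get {epsilon}; from F→S E then A we get {end, id, then}. So FIRST(F) = {epsilon, end, id, then}.
FIRST(E): from E→F id we get {end, id, then}; from E→end we get {end}; from E→epsilon we get {epsilon}. So FIRST(E) = {epsilon, end, id, then}.
FIRST(A S E then): take FIRST of each symbol in turn, carrying on past any symbol whose FIRST contains epsilon; result {end, id, then}.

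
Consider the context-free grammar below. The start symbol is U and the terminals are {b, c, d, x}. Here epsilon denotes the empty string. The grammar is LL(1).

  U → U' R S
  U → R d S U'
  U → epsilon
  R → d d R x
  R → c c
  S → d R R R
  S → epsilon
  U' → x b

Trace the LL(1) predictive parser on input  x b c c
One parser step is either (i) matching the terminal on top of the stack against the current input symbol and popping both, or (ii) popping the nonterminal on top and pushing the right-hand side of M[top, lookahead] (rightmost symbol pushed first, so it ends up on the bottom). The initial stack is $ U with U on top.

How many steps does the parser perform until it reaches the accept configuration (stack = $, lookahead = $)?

     Stack      Input      Action
  1  $ U        x b c c $  expand U → U' R S
  2  $ S R U'   x b c c $  expand U' → x b
  3  $ S R b x  x b c c $  match x
  4  $ S R b    b c c $    match b
  5  $ S R      c c $      expand R → c c
  6  $ S c c    c c $      match c
  7  $ S c      c $        match c
  8  $ S        $          expand S → epsilon
Accept reached after 8 steps.

8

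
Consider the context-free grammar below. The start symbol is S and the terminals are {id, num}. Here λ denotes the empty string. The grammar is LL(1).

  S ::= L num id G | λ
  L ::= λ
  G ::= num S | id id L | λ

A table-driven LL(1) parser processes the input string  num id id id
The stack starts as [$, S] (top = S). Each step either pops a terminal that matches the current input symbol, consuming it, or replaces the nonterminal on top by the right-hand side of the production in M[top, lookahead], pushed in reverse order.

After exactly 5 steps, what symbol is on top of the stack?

step 1: stack=$ S  input=num id id id $  — expand S ::= L num id G
step 2: stack=$ G id num L  input=num id id id $  — expand L ::= λ
step 3: stack=$ G id num  input=num id id id $  — match num
step 4: stack=$ G id  input=id id id $  — match id
step 5: stack=$ G  input=id id $  — expand G ::= id id L
Stack after step 5: $ L id id (top = id).

id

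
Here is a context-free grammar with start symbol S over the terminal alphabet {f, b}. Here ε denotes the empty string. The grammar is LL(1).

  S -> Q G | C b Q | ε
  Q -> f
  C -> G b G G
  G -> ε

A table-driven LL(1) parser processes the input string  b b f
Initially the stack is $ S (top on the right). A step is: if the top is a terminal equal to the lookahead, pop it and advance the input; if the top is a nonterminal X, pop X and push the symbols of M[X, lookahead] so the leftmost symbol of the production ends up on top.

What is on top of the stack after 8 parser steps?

step 1: stack=$ S  input=b b f $  — expand S -> C b Q
step 2: stack=$ Q b C  input=b b f $  — expand C -> G b G G
step 3: stack=$ Q b G G b G  input=b b f $  — expand G -> ε
step 4: stack=$ Q b G G b  input=b b f $  — match b
step 5: stack=$ Q b G G  input=b f $  — expand G -> ε
step 6: stack=$ Q b G  input=b f $  — expand G -> ε
step 7: stack=$ Q b  input=b f $  — match b
step 8: stack=$ Q  input=f $  — expand Q -> f
Stack after step 8: $ f (top = f).

f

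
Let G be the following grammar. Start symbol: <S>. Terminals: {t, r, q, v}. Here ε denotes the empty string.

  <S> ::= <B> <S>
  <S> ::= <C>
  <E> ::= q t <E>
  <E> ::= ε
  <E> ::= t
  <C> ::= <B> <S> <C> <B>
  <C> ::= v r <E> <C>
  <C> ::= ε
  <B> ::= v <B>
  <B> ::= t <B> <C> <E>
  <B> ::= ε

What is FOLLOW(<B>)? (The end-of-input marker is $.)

FIRST(<E>): from <E>::=q t <E> we get {q}; from <E>::=ε we get {ε}; from <E>::=t we get {t}. So FIRST(<E>) = {ε, q, t}.
FIRST(<B>): from <B>::=v <B> we get {v}; from <B>::=t <B> <C> <E> we get {t}; from <B>::=ε we get {ε}. So FIRST(<B>) = {ε, t, v}.
FIRST(<S>): from <S>::=<B> <S> we get {ε, t, v}; from <S>::=<C> we get {ε, t, v}. So FIRST(<S>) = {ε, t, v}.
FIRST(<C>): from <C>::=<B> <S> <C> <B> we get {ε, t, v}; from <C>::=v r <E> <C> we get {v}; from <C>::=ε we get {ε}. So FIRST(<C>) = {ε, t, v}.
FOLLOW(<S>) includes $ since <S> is the start symbol.
FOLLOW(<S>): in <S>::=<B> <S>, the suffix after <S> is empty (adds nothing new); in <C>::=<B> <S> <C> <B>, <S> is followed by <C> <B> with FIRST {ε, t, v}; in <C>::=<B> <S> <C> <B>, the suffix after <S> is nullable, so FOLLOW(<S>) ⊇ FOLLOW(<C>) = {$, q, t, v}. Thus FOLLOW(<S>) = {$, q, t, v}.
FOLLOW(<E>): in <E>::=q t <E>, the suffix after <E> is empty (adds nothing new); in <C>::=v r <E> <C>, <E> is followed by <C> with FIRST {ε, t, v}; in <C>::=v r <E> <C>, the suffix after <E> is nullable, so FOLLOW(<E>) ⊇ FOLLOW(<C>) = {$, q, t, v}; in <B>::=t <B> <C> <E>, the suffix after <E> is empty, so FOLLOW(<E>) ⊇ FOLLOW(<B>) = {$, q, t, v}. Thus FOLLOW(<E>) = {$, q, t, v}.
FOLLOW(<C>): in <S>::=<C>, the suffix after <C> is empty, so FOLLOW(<C>) ⊇ FOLLOW(<S>) = {$, q, t, v}; in <C>::=<B> <S> <C> <B>, <C> is followed by <B> with FIRST {ε, t, v}; in <C>::=<B> <S> <C> <B>, the suffix after <C> is nullable (adds nothing new); in <C>::=v r <E> <C>, the suffix after <C> is empty (adds nothing new); in <B>::=t <B> <C> <E>, <C> is followed by <E> with FIRST {ε, q, t}; in <B>::=t <B> <C> <E>, the suffix after <C> is nullable, so FOLLOW(<C>) ⊇ FOLLOW(<B>) = {$, q, t, v}. Thus FOLLOW(<C>) = {$, q, t, v}.
FOLLOW(<B>): in <S>::=<B> <S>, <B> is followed by <S> with FIRST {ε, t, v}; in <S>::=<B> <S>, the suffix after <B> is nullable, so FOLLOW(<B>) ⊇ FOLLOW(<S>) = {$, q, t, v}; in <C>::=<B> <S> <C> <B> (occurrence 1), <B> is followed by <S> <C> <B> with FIRST {ε, t, v}; in <C>::=<B> <S> <C> <B> (occurrence 1), the suffix after <B> is nullable, so FOLLOW(<B>) ⊇ FOLLOW(<C>) = {$, q, t, v}; in <C>::=<B> <S> <C> <B> (occurrence 2), the suffix after <B> is empty, so FOLLOW(<B>) ⊇ FOLLOW(<C>) = {$, q, t, v}; in <B>::=v <B>, the suffix after <B> is empty (adds nothing new); in <B>::=t <B> <C> <E>, <B> is followed by <C> <E> with FIRST {ε, q, t, v}; in <B>::=t <B> <C> <E>, the suffix after <B> is nullable (adds nothing new). Thus FOLLOW(<B>) = {$, q, t, v}.

{$, q, t, v}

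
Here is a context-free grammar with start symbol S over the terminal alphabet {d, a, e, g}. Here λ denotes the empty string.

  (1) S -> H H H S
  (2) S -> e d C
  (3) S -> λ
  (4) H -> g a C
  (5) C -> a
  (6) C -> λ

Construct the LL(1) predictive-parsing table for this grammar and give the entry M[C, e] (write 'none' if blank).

C -> λ

FIRST(H) = {g}
FIRST(C) = {λ, a}
FIRST(S) = {λ, e, g}  (via H H H S)
FOLLOW(S) includes $ since S is the start symbol.
FOLLOW(S): in S->H H H S, the suffix after S is empty (adds nothing new). Thus FOLLOW(S) = {$}.
FOLLOW(H): in S->H H H S (occurrence 1), H is followed by H H S with FIRST {g}; in S->H H H S (occurrence 2), H is followed by H S with FIRST {g}; in S->H H H S (occurrence 3), H is followed by S with FIRST {λ, e, g}; in S->H H H S (occurrence 3), the suffix after H is nullable, so FOLLOW(H) ⊇ FOLLOW(S) = {$}. Thus FOLLOW(H) = {$, e, g}.
FOLLOW(C): in S->e d C, the suffix after C is empty, so FOLLOW(C) ⊇ FOLLOW(S) = {$}; in H->g a C, the suffix after C is empty, so FOLLOW(C) ⊇ FOLLOW(H) = {$, e, g}. Thus FOLLOW(C) = {$, e, g}.
For C -> a: FIRST(a) = {a}, so it goes in M[C, t] for t ∈ {a}.
For C -> λ: FIRST(λ) = {λ}, so it goes in M[C, t] for t ∈ {}; since λ ∈ FIRST, also for every t ∈ FOLLOW(C) = {$, e, g}.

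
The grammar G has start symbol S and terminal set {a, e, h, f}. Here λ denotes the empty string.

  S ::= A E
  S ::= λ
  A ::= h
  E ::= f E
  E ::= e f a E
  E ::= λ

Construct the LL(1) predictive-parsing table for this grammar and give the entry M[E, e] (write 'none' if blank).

E ::= e f a E

FIRST(A): from A::=h we get {h}. So FIRST(A) = {h}.
FIRST(E): from E::=f E we get {f}; from E::=e f a E we get {e}; from E::=λ we get {λ}. So FIRST(E) = {λ, e, f}.
FIRST(S): from S::=A E we get {h}; from S::=λ we get {λ}. So FIRST(S) = {λ, h}.
FOLLOW(S) includes $ since S is the start symbol.
FOLLOW(S): S appears on no right-hand side. Thus FOLLOW(S) = {$}.
FOLLOW(E): in S::=A E, the suffix after E is empty, so FOLLOW(E) ⊇ FOLLOW(S) = {$}; in E::=f E, the suffix after E is empty (adds nothing new); in E::=e f a E, the suffix after E is empty (adds nothing new). Thus FOLLOW(E) = {$}.
For E ::= f E: FIRST(f E) = {f}, so it goes in M[E, t] for t ∈ {f}.
For E ::= e f a E: FIRST(e f a E) = {e}, so it goes in M[E, t] for t ∈ {e}.
For E ::= λ: FIRST(λ) = {λ}, so it goes in M[E, t] for t ∈ {}; since λ ∈ FIRST, also for every t ∈ FOLLOW(E) = {$}.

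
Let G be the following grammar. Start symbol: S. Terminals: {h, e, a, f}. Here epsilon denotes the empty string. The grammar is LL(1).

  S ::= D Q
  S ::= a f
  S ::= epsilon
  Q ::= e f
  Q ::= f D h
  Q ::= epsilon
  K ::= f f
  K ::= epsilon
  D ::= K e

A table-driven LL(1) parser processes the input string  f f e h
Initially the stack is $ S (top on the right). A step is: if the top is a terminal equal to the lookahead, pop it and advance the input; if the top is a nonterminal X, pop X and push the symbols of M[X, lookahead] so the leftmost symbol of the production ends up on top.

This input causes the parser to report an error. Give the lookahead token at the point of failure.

h

step 1: stack=$ S  input=f f e h $  — expand S ::= D Q
step 2: stack=$ Q D  input=f f e h $  — expand D ::= K e
step 3: stack=$ Q e K  input=f f e h $  — expand K ::= f f
step 4: stack=$ Q e f f  input=f f e h $  — match f
step 5: stack=$ Q e f  input=f e h $  — match f
step 6: stack=$ Q e  input=e h $  — match e
step 7: stack=$ Q  input=h $  — error: M[Q, h] is empty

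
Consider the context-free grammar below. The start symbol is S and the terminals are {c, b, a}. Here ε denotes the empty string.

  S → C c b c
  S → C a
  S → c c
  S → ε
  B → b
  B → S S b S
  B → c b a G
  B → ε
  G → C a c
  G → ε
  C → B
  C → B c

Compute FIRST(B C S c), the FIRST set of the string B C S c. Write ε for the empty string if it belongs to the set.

FIRST(S): from S→C c b c we get {a, b, c}; from S→C a we get {a, b, c}; from S→c c we get {c}; from S→ε we get {ε}. So FIRST(S) = {ε, a, b, c}.
FIRST(B): from B→b we get {b}; from B→S S b S we get {a, b, c}; from B→c b a G we get {c}; from B→ε we get {ε}. So FIRST(B) = {ε, a, b, c}.
FIRST(C): from C→B we get {ε, a, b, c}; from C→B c we get {a, b, c}. So FIRST(C) = {ε, a, b, c}.
FIRST(G): from G→C a c we get {a, b, c}; from G→ε we get {ε}. So FIRST(G) = {ε, a, b, c}.
FIRST(B C S c): take FIRST of each symbol in turn, carrying on past any symbol whose FIRST contains ε; result {a, b, c}.

{a, b, c}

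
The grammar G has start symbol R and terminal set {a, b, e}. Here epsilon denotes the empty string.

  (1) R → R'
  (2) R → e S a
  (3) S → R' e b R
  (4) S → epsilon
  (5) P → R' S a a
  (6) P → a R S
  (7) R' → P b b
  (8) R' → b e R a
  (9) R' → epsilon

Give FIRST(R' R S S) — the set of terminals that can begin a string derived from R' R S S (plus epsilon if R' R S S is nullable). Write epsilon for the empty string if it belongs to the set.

FIRST(R) = {epsilon, a, b, e}  (via R')
FIRST(S) = {epsilon, a, b, e}  (via R' e b R)
FIRST(P) = {a, b, e}  (via R' S a a)
FIRST(R') = {epsilon, a, b, e}  (via P b b)
FIRST(R' R S S): take FIRST of each symbol in turn, carrying on past any symbol whose FIRST contains epsilon; result {epsilon, a, b, e}.

{epsilon, a, b, e}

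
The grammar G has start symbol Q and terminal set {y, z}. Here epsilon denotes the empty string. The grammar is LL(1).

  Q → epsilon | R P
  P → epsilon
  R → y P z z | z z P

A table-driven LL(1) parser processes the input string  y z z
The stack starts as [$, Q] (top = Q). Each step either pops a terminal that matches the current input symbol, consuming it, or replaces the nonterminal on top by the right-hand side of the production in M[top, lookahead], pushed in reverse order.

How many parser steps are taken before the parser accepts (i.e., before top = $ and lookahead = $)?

7

     Stack        Input    Action
  1  $ Q          y z z $  expand Q → R P
  2  $ P R        y z z $  expand R → y P z z
  3  $ P z z P y  y z z $  match y
  4  $ P z z P    z z $    expand P → epsilon
  5  $ P z z      z z $    match z
  6  $ P z        z $      match z
  7  $ P          $        expand P → epsilon
Accept reached after 7 steps.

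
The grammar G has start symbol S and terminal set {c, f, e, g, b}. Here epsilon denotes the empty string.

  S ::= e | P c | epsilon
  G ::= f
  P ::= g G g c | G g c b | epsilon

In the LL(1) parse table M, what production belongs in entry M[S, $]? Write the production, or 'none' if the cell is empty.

S ::= epsilon

FIRST(G) = {f}
FIRST(P) = {epsilon, f, g}  (via G g c b)
FIRST(S) = {epsilon, c, e, f, g}  (via P c)
FOLLOW(S) includes $ since S is the start symbol.
FOLLOW(S): S appears on no right-hand side. Thus FOLLOW(S) = {$}.
For S ::= e: FIRST(e) = {e}, so it goes in M[S, t] for t ∈ {e}.
For S ::= P c: FIRST(P c) = {c, f, g}, so it goes in M[S, t] for t ∈ {c, f, g}.
For S ::= epsilon: FIRST(epsilon) = {epsilon}, so it goes in M[S, t] for t ∈ {}; since epsilon ∈ FIRST, also for every t ∈ FOLLOW(S) = {$}.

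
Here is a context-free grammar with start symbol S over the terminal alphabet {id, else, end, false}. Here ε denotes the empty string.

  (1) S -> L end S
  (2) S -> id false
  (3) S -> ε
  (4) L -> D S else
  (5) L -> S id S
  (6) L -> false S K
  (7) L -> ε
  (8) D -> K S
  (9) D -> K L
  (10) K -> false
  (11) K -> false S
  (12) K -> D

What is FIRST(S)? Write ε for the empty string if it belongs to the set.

{ε, end, false, id}

FIRST(S): from S->L end S we get {end, false, id}; from S->id false we get {id}; from S->ε we get {ε}. So FIRST(S) = {ε, end, false, id}.
FIRST(L): from L->D S else we get {false}; from L->S id S we get {end, false, id}; from L->false S K we get {false}; from L->ε we get {ε}. So FIRST(L) = {ε, end, false, id}.
FIRST(D): from D->K S we get {false}; from D->K L we get {false}. So FIRST(D) = {false}.
FIRST(K): from K->false we get {false}; from K->false S we get {false}; from K->D we get {false}. So FIRST(K) = {false}.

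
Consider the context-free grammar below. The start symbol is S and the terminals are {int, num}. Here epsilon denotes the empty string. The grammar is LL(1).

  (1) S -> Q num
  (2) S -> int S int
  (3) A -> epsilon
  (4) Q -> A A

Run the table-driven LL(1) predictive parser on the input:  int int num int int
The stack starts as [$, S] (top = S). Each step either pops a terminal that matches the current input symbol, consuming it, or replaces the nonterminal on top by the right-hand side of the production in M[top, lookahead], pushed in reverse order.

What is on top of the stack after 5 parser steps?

Q

     Stack            Input                  Action
  1  $ S              int int num int int $  expand S -> int S int
  2  $ int S int      int int num int int $  match int
  3  $ int S          int num int int $      expand S -> int S int
  4  $ int int S int  int num int int $      match int
  5  $ int int S      num int int $          expand S -> Q num
Stack after step 5: $ int int num Q (top = Q).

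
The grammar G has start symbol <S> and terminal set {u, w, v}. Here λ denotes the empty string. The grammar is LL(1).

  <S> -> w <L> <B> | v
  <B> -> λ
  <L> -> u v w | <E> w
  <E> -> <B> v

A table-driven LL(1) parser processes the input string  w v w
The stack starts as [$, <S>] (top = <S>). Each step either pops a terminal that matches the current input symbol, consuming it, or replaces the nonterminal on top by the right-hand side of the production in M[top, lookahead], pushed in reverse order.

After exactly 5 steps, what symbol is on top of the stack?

step 1: stack=$ <S>  input=w v w $  — expand <S> -> w <L> <B>
step 2: stack=$ <B> <L> w  input=w v w $  — match w
step 3: stack=$ <B> <L>  input=v w $  — expand <L> -> <E> w
step 4: stack=$ <B> w <E>  input=v w $  — expand <E> -> <B> v
step 5: stack=$ <B> w v <B>  input=v w $  — expand <B> -> λ
Stack after step 5: $ <B> w v (top = v).

v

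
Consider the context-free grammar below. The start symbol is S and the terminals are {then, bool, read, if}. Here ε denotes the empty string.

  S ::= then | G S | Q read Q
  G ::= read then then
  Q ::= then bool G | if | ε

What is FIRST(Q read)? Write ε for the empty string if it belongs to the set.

FIRST(G) = {read}
FIRST(Q) = {ε, if, then}
FIRST(S) = {if, read, then}  (via G S, Q read Q)
FIRST(Q read): take FIRST of each symbol in turn, carrying on past any symbol whose FIRST contains ε; result {if, read, then}.

{if, read, then}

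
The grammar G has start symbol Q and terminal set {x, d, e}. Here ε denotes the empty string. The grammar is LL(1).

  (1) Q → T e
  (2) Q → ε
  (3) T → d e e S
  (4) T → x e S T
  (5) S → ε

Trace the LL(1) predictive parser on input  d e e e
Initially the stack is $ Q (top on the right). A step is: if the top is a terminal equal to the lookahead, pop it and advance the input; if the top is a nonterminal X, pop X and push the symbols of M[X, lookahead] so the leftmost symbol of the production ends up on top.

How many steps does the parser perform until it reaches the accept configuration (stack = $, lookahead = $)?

7

step 1: stack=$ Q  input=d e e e $  — expand Q → T e
step 2: stack=$ e T  input=d e e e $  — expand T → d e e S
step 3: stack=$ e S e e d  input=d e e e $  — match d
step 4: stack=$ e S e e  input=e e e $  — match e
step 5: stack=$ e S e  input=e e $  — match e
step 6: stack=$ e S  input=e $  — expand S → ε
step 7: stack=$ e  input=e $  — match e
Accept reached after 7 steps.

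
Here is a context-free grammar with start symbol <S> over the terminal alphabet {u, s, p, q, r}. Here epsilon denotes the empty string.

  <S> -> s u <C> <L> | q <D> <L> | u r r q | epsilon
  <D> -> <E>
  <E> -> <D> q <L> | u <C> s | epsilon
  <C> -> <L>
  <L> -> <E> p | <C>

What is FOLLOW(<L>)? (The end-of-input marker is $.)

{$, p, q, s, u}

FIRST(<S>) = {epsilon, q, s, u}
FIRST(<D>) = {epsilon, q, u}  (via <E>)
FIRST(<E>) = {epsilon, q, u}  (via <D> q <L>)
FIRST(<C>) = {p, q, u}  (via <L>)
FIRST(<L>) = {p, q, u}  (via <E> p, <C>)
FOLLOW(<S>) includes $ since <S> is the start symbol.
FOLLOW(<S>): <S> appears on no right-hand side. Thus FOLLOW(<S>) = {$}.
FOLLOW(<D>): in <S>->q <D> <L>, <D> is followed by <L> with FIRST {p, q, u}; in <E>-><D> q <L>, <D> is followed by q <L> with FIRST {q}. Thus FOLLOW(<D>) = {p, q, u}.
FOLLOW(<E>): in <D>-><E>, the suffix after <E> is empty, so FOLLOW(<E>) ⊇ FOLLOW(<D>) = {p, q, u}; in <L>-><E> p, <E> is followed by p with FIRST {p}. Thus FOLLOW(<E>) = {p, q, u}.
FOLLOW(<C>): in <S>->s u <C> <L>, <C> is followed by <L> with FIRST {p, q, u}; in <E>->u <C> s, <C> is followed by s with FIRST {s}; in <L>-><C>, the suffix after <C> is empty, so FOLLOW(<C>) ⊇ FOLLOW(<L>) = {$, p, q, s, u}. Thus FOLLOW(<C>) = {$, p, q, s, u}.
FOLLOW(<L>): in <S>->s u <C> <L>, the suffix after <L> is empty, so FOLLOW(<L>) ⊇ FOLLOW(<S>) = {$}; in <S>->q <D> <L>, the suffix after <L> is empty, so FOLLOW(<L>) ⊇ FOLLOW(<S>) = {$}; in <E>-><D> q <L>, the suffix after <L> is empty, so FOLLOW(<L>) ⊇ FOLLOW(<E>) = {p, q, u}; in <C>-><L>, the suffix after <L> is empty, so FOLLOW(<L>) ⊇ FOLLOW(<C>) = {$, p, q, s, u}. Thus FOLLOW(<L>) = {$, p, q, s, u}.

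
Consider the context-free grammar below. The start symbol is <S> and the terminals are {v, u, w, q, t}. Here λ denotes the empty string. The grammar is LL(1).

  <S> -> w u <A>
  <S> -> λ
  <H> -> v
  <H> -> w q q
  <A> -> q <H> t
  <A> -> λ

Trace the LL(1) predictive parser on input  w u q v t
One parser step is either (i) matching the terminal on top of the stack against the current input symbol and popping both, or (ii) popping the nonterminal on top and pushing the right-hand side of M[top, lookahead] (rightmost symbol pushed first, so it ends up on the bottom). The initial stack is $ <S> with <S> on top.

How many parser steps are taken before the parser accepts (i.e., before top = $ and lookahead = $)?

8

step 1: stack=$ <S>  input=w u q v t $  — expand <S> -> w u <A>
step 2: stack=$ <A> u w  input=w u q v t $  — match w
step 3: stack=$ <A> u  input=u q v t $  — match u
step 4: stack=$ <A>  input=q v t $  — expand <A> -> q <H> t
step 5: stack=$ t <H> q  input=q v t $  — match q
step 6: stack=$ t <H>  input=v t $  — expand <H> -> v
step 7: stack=$ t v  input=v t $  — match v
step 8: stack=$ t  input=t $  — match t
Accept reached after 8 steps.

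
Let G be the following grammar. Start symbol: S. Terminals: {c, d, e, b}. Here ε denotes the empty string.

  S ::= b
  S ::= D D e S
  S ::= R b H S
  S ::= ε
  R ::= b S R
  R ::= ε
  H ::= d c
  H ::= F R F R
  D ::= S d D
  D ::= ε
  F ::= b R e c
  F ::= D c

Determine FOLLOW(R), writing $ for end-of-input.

{$, b, c, d, e}

FIRST(R) = {ε, b}
FIRST(S) = {ε, b, d, e}  (via D D e S, R b H S)
FIRST(D) = {ε, b, d, e}  (via S d D)
FIRST(F) = {b, c, d, e}  (via D c)
FIRST(H) = {b, c, d, e}  (via F R F R)
FOLLOW(S) includes $ since S is the start symbol.
FOLLOW(D): in S::=D D e S (occurrence 1), D is followed by D e S with FIRST {b, d, e}; in S::=D D e S (occurrence 2), D is followed by e S with FIRST {e}; in D::=S d D, the suffix after D is empty (adds nothing new); in F::=D c, D is followed by c with FIRST {c}. Thus FOLLOW(D) = {b, c, d, e}.
FOLLOW(S): in S::=D D e S, the suffix after S is empty (adds nothing new); in S::=R b H S, the suffix after S is empty (adds nothing new); in R::=b S R, S is followed by R with FIRST {ε, b}; in R::=b S R, the suffix after S is nullable, so FOLLOW(S) ⊇ FOLLOW(R) = {$, b, c, d, e}; in D::=S d D, S is followed by d D with FIRST {d}. Thus FOLLOW(S) = {$, b, c, d, e}.
FOLLOW(H): in S::=R b H S, H is followed by S with FIRST {ε, b, d, e}; in S::=R b H S, the suffix after H is nullable, so FOLLOW(H) ⊇ FOLLOW(S) = {$, b, c, d, e}. Thus FOLLOW(H) = {$, b, c, d, e}.
FOLLOW(R): in S::=R b H S, R is followed by b H S with FIRST {b}; in R::=b S R, the suffix after R is empty (adds nothing new); in H::=F R F R (occurrence 1), R is followed by F R with FIRST {b, c, d, e}; in H::=F R F R (occurrence 2), the suffix after R is empty, so FOLLOW(R) ⊇ FOLLOW(H) = {$, b, c, d, e}; in F::=b R e c, R is followed by e c with FIRST {e}. Thus FOLLOW(R) = {$, b, c, d, e}.
FOLLOW(F): in H::=F R F R (occurrence 1), F is followed by R F R with FIRST {b, c, d, e}; in H::=F R F R (occurrence 2), F is followed by R with FIRST {ε, b}; in H::=F R F R (occurrence 2), the suffix after F is nullable, so FOLLOW(F) ⊇ FOLLOW(H) = {$, b, c, d, e}. Thus FOLLOW(F) = {$, b, c, d, e}.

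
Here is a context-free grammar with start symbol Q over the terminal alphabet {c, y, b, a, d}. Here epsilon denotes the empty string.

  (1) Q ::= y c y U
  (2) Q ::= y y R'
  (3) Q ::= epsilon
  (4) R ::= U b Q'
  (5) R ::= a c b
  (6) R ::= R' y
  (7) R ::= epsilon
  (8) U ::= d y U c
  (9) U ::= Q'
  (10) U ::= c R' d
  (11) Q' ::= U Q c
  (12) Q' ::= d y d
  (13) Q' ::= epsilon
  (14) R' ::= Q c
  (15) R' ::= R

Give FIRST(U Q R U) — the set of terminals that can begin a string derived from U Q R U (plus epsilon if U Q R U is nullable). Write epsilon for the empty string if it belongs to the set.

{epsilon, a, b, c, d, y}

FIRST(Q) = {epsilon, y}
FIRST(R) = {epsilon, a, b, c, d, y}  (via U b Q', R' y)
FIRST(R') = {epsilon, a, b, c, d, y}  (via Q c, R)
FIRST(U) = {epsilon, c, d, y}  (via Q')
FIRST(Q') = {epsilon, c, d, y}  (via U Q c)
FIRST(U Q R U): take FIRST of each symbol in turn, carrying on past any symbol whose FIRST contains epsilon; result {epsilon, a, b, c, d, y}.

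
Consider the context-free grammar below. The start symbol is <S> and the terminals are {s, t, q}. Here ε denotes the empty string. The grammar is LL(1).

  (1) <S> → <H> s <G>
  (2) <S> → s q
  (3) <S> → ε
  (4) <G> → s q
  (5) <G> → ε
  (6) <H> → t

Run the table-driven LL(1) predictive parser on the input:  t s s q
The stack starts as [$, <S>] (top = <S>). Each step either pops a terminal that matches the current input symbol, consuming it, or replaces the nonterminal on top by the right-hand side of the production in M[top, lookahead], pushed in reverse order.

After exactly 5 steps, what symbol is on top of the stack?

s

     Stack        Input      Action
  1  $ <S>        t s s q $  expand <S> → <H> s <G>
  2  $ <G> s <H>  t s s q $  expand <H> → t
  3  $ <G> s t    t s s q $  match t
  4  $ <G> s      s s q $    match s
  5  $ <G>        s q $      expand <G> → s q
Stack after step 5: $ q s (top = s).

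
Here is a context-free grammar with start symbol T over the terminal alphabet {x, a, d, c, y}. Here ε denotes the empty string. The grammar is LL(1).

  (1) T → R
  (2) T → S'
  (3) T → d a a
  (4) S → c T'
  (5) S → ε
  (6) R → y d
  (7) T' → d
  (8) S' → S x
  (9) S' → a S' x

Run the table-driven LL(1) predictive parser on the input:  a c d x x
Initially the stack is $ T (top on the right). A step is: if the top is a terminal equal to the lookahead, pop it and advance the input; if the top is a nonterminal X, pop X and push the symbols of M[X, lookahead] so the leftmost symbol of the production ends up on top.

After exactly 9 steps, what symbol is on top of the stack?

x

     Stack       Input        Action
  1  $ T         a c d x x $  expand T → S'
  2  $ S'        a c d x x $  expand S' → a S' x
  3  $ x S' a    a c d x x $  match a
  4  $ x S'      c d x x $    expand S' → S x
  5  $ x x S     c d x x $    expand S → c T'
  6  $ x x T' c  c d x x $    match c
  7  $ x x T'    d x x $      expand T' → d
  8  $ x x d     d x x $      match d
  9  $ x x       x x $        match x
Stack after step 9: $ x (top = x).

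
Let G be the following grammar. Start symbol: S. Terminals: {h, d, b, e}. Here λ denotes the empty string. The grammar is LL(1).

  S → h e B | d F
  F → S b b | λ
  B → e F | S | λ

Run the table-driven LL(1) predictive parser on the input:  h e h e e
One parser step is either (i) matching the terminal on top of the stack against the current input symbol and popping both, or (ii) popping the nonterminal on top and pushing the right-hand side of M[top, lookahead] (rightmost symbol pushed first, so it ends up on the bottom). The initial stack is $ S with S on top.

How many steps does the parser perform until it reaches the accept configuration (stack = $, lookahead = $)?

step 1: stack=$ S  input=h e h e e $  — expand S → h e B
step 2: stack=$ B e h  input=h e h e e $  — match h
step 3: stack=$ B e  input=e h e e $  — match e
step 4: stack=$ B  input=h e e $  — expand B → S
step 5: stack=$ S  input=h e e $  — expand S → h e B
step 6: stack=$ B e h  input=h e e $  — match h
step 7: stack=$ B e  input=e e $  — match e
step 8: stack=$ B  input=e $  — expand B → e F
step 9: stack=$ F e  input=e $  — match e
step 10: stack=$ F  input=$  — expand F → λ
Accept reached after 10 steps.

10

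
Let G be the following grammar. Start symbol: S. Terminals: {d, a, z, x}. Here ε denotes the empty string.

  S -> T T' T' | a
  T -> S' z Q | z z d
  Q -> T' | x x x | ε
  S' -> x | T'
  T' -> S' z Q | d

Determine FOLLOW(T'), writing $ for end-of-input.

{$, d, x, z}

FIRST(S): from S->T T' T' we get {d, x, z}; from S->a we get {a}. So FIRST(S) = {a, d, x, z}.
FIRST(T): from T->S' z Q we get {d, x}; from T->z z d we get {z}. So FIRST(T) = {d, x, z}.
FIRST(Q): from Q->T' we get {d, x}; from Q->x x x we get {x}; from Q->ε we get {ε}. So FIRST(Q) = {ε, d, x}.
FIRST(S'): from S'->x we get {x}; from S'->T' we get {d, x}. So FIRST(S') = {d, x}.
FIRST(T'): from T'->S' z Q we get {d, x}; from T'->d we get {d}. So FIRST(T') = {d, x}.
FOLLOW(S) includes $ since S is the start symbol.
FOLLOW(S): S appears on no right-hand side. Thus FOLLOW(S) = {$}.
FOLLOW(T): in S->T T' T', T is followed by T' T' with FIRST {d, x}. Thus FOLLOW(T) = {d, x}.
FOLLOW(S'): in T->S' z Q, S' is followed by z Q with FIRST {z}; in T'->S' z Q, S' is followed by z Q with FIRST {z}. Thus FOLLOW(S') = {z}.
FOLLOW(Q): in T->S' z Q, the suffix after Q is empty, so FOLLOW(Q) ⊇ FOLLOW(T) = {d, x}; in T'->S' z Q, the suffix after Q is empty, so FOLLOW(Q) ⊇ FOLLOW(T') = {$, d, x, z}. Thus FOLLOW(Q) = {$, d, x, z}.
FOLLOW(T'): in S->T T' T' (occurrence 1), T' is followed by T' with FIRST {d, x}; in S->T T' T' (occurrence 2), the suffix after T' is empty, so FOLLOW(T') ⊇ FOLLOW(S) = {$}; in Q->T', the suffix after T' is empty, so FOLLOW(T') ⊇ FOLLOW(Q) = {$, d, x, z}; in S'->T', the suffix after T' is empty, so FOLLOW(T') ⊇ FOLLOW(S') = {z}. Thus FOLLOW(T') = {$, d, x, z}.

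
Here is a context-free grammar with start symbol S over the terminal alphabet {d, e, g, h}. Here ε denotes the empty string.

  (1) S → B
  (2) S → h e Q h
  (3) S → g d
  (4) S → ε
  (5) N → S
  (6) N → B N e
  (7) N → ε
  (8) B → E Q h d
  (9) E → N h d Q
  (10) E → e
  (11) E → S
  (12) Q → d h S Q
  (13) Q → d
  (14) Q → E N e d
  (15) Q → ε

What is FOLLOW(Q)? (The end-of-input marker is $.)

FIRST(S) = {ε, d, e, g, h}  (via B)
FIRST(N) = {ε, d, e, g, h}  (via S, B N e)
FIRST(E) = {ε, d, e, g, h}  (via N h d Q, S)
FIRST(Q) = {ε, d, e, g, h}  (via E N e d)
FIRST(B) = {d, e, g, h}  (via E Q h d)
FOLLOW(S) includes $ since S is the start symbol.
FOLLOW(N): in N→B N e, N is followed by e with FIRST {e}; in E→N h d Q, N is followed by h d Q with FIRST {h}; in Q→E N e d, N is followed by e d with FIRST {e}. Thus FOLLOW(N) = {e, h}.
FOLLOW(E): in B→E Q h d, E is followed by Q h d with FIRST {d, e, g, h}; in Q→E N e d, E is followed by N e d with FIRST {d, e, g, h}. Thus FOLLOW(E) = {d, e, g, h}.
FOLLOW(Q): in S→h e Q h, Q is followed by h with FIRST {h}; in B→E Q h d, Q is followed by h d with FIRST {h}; in E→N h d Q, the suffix after Q is empty, so FOLLOW(Q) ⊇ FOLLOW(E) = {d, e, g, h}; in Q→d h S Q, the suffix after Q is empty (adds nothing new). Thus FOLLOW(Q) = {d, e, g, h}.
FOLLOW(S): in N→S, the suffix after S is empty, so FOLLOW(S) ⊇ FOLLOW(N) = {e, h}; in E→S, the suffix after S is empty, so FOLLOW(S) ⊇ FOLLOW(E) = {d, e, g, h}; in Q→d h S Q, S is followed by Q with FIRST {ε, d, e, g, h}; in Q→d h S Q, the suffix after S is nullable, so FOLLOW(S) ⊇ FOLLOW(Q) = {d, e, g, h}. Thus FOLLOW(S) = {$, d, e, g, h}.
FOLLOW(B): in S→B, the suffix after B is empty, so FOLLOW(B) ⊇ FOLLOW(S) = {$, d, e, g, h}; in N→B N e, B is followed by N e with FIRST {d, e, g, h}. Thus FOLLOW(B) = {$, d, e, g, h}.

{d, e, g, h}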